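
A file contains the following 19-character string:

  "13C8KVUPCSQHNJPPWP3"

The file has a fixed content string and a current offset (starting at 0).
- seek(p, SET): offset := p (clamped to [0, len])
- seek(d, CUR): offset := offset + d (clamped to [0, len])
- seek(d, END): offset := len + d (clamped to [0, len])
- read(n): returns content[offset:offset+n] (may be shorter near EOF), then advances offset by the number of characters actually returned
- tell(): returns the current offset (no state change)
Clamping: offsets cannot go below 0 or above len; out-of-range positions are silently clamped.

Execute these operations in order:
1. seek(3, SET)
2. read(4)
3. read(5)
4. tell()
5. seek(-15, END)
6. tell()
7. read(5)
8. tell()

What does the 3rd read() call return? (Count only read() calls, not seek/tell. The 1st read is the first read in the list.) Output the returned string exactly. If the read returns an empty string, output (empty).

After 1 (seek(3, SET)): offset=3
After 2 (read(4)): returned '8KVU', offset=7
After 3 (read(5)): returned 'PCSQH', offset=12
After 4 (tell()): offset=12
After 5 (seek(-15, END)): offset=4
After 6 (tell()): offset=4
After 7 (read(5)): returned 'KVUPC', offset=9
After 8 (tell()): offset=9

Answer: KVUPC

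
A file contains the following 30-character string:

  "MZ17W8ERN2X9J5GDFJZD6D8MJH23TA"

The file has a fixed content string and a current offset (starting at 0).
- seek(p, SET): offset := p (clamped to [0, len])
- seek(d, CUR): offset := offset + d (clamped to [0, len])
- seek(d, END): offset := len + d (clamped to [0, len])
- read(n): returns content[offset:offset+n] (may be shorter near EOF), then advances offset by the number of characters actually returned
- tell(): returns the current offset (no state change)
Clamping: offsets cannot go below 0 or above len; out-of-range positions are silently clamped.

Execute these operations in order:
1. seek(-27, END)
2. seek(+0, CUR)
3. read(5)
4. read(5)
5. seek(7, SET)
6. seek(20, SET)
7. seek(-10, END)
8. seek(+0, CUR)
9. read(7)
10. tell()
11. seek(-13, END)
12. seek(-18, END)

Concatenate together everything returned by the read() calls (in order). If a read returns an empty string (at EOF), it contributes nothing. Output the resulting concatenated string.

Answer: 7W8ERN2X9J6D8MJH2

Derivation:
After 1 (seek(-27, END)): offset=3
After 2 (seek(+0, CUR)): offset=3
After 3 (read(5)): returned '7W8ER', offset=8
After 4 (read(5)): returned 'N2X9J', offset=13
After 5 (seek(7, SET)): offset=7
After 6 (seek(20, SET)): offset=20
After 7 (seek(-10, END)): offset=20
After 8 (seek(+0, CUR)): offset=20
After 9 (read(7)): returned '6D8MJH2', offset=27
After 10 (tell()): offset=27
After 11 (seek(-13, END)): offset=17
After 12 (seek(-18, END)): offset=12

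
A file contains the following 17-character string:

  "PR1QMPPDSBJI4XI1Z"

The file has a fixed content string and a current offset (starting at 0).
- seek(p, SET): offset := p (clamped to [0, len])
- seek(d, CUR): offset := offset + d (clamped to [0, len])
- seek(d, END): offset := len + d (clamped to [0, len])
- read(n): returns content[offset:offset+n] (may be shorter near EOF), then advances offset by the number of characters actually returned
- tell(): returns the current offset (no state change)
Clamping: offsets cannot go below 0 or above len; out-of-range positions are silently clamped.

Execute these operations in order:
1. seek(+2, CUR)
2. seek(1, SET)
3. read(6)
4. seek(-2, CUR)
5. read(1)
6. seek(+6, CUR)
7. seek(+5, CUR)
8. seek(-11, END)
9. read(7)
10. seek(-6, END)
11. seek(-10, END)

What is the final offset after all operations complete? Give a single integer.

Answer: 7

Derivation:
After 1 (seek(+2, CUR)): offset=2
After 2 (seek(1, SET)): offset=1
After 3 (read(6)): returned 'R1QMPP', offset=7
After 4 (seek(-2, CUR)): offset=5
After 5 (read(1)): returned 'P', offset=6
After 6 (seek(+6, CUR)): offset=12
After 7 (seek(+5, CUR)): offset=17
After 8 (seek(-11, END)): offset=6
After 9 (read(7)): returned 'PDSBJI4', offset=13
After 10 (seek(-6, END)): offset=11
After 11 (seek(-10, END)): offset=7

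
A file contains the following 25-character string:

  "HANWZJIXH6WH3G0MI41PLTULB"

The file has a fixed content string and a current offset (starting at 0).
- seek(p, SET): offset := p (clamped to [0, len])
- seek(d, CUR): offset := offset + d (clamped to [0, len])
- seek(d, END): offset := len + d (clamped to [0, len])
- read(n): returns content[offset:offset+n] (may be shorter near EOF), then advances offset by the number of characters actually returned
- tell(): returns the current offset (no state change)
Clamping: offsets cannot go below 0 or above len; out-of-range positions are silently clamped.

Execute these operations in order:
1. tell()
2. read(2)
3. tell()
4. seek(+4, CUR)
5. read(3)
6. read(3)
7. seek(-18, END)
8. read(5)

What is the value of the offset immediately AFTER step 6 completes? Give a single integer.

After 1 (tell()): offset=0
After 2 (read(2)): returned 'HA', offset=2
After 3 (tell()): offset=2
After 4 (seek(+4, CUR)): offset=6
After 5 (read(3)): returned 'IXH', offset=9
After 6 (read(3)): returned '6WH', offset=12

Answer: 12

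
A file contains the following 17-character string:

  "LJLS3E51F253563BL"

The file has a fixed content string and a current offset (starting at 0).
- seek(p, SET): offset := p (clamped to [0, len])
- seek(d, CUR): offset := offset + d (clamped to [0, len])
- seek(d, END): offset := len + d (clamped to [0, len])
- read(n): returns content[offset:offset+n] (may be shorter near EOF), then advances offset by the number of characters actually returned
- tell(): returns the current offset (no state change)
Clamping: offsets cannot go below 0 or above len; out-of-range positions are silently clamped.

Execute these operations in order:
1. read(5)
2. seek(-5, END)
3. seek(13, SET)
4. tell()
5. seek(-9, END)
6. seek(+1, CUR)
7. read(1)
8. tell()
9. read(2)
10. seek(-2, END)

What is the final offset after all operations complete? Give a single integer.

Answer: 15

Derivation:
After 1 (read(5)): returned 'LJLS3', offset=5
After 2 (seek(-5, END)): offset=12
After 3 (seek(13, SET)): offset=13
After 4 (tell()): offset=13
After 5 (seek(-9, END)): offset=8
After 6 (seek(+1, CUR)): offset=9
After 7 (read(1)): returned '2', offset=10
After 8 (tell()): offset=10
After 9 (read(2)): returned '53', offset=12
After 10 (seek(-2, END)): offset=15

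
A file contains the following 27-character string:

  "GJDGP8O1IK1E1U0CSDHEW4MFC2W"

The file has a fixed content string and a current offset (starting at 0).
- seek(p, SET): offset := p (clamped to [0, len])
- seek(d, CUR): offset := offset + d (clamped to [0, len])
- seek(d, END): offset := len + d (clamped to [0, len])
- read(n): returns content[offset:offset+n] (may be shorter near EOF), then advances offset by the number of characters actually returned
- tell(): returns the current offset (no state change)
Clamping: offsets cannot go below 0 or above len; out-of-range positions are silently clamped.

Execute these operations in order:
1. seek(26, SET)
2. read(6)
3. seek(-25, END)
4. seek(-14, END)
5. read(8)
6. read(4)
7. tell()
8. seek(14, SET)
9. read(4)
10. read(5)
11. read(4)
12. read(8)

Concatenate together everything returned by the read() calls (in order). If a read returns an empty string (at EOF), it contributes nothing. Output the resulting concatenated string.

After 1 (seek(26, SET)): offset=26
After 2 (read(6)): returned 'W', offset=27
After 3 (seek(-25, END)): offset=2
After 4 (seek(-14, END)): offset=13
After 5 (read(8)): returned 'U0CSDHEW', offset=21
After 6 (read(4)): returned '4MFC', offset=25
After 7 (tell()): offset=25
After 8 (seek(14, SET)): offset=14
After 9 (read(4)): returned '0CSD', offset=18
After 10 (read(5)): returned 'HEW4M', offset=23
After 11 (read(4)): returned 'FC2W', offset=27
After 12 (read(8)): returned '', offset=27

Answer: WU0CSDHEW4MFC0CSDHEW4MFC2W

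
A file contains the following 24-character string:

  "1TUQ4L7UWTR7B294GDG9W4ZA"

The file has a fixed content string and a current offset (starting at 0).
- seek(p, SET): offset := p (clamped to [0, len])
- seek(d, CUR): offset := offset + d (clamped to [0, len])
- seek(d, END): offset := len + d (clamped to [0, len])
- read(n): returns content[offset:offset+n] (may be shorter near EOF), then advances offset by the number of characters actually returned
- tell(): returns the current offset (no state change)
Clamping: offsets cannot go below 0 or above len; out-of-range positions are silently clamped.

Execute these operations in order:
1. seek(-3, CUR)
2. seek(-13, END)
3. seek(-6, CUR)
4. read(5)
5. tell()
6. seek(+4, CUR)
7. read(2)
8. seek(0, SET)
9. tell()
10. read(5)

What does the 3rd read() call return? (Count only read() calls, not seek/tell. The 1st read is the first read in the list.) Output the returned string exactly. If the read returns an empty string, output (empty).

After 1 (seek(-3, CUR)): offset=0
After 2 (seek(-13, END)): offset=11
After 3 (seek(-6, CUR)): offset=5
After 4 (read(5)): returned 'L7UWT', offset=10
After 5 (tell()): offset=10
After 6 (seek(+4, CUR)): offset=14
After 7 (read(2)): returned '94', offset=16
After 8 (seek(0, SET)): offset=0
After 9 (tell()): offset=0
After 10 (read(5)): returned '1TUQ4', offset=5

Answer: 1TUQ4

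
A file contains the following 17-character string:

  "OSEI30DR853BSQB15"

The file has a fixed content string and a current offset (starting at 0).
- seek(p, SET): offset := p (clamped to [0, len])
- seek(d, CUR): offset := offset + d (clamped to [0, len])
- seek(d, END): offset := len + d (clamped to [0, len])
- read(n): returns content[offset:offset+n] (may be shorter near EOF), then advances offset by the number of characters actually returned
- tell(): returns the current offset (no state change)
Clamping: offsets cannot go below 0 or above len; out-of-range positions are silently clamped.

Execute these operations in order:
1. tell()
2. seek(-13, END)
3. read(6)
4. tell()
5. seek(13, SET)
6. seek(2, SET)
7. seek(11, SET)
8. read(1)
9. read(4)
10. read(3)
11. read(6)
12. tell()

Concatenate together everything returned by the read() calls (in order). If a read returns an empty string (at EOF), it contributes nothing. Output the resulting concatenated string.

Answer: 30DR85BSQB15

Derivation:
After 1 (tell()): offset=0
After 2 (seek(-13, END)): offset=4
After 3 (read(6)): returned '30DR85', offset=10
After 4 (tell()): offset=10
After 5 (seek(13, SET)): offset=13
After 6 (seek(2, SET)): offset=2
After 7 (seek(11, SET)): offset=11
After 8 (read(1)): returned 'B', offset=12
After 9 (read(4)): returned 'SQB1', offset=16
After 10 (read(3)): returned '5', offset=17
After 11 (read(6)): returned '', offset=17
After 12 (tell()): offset=17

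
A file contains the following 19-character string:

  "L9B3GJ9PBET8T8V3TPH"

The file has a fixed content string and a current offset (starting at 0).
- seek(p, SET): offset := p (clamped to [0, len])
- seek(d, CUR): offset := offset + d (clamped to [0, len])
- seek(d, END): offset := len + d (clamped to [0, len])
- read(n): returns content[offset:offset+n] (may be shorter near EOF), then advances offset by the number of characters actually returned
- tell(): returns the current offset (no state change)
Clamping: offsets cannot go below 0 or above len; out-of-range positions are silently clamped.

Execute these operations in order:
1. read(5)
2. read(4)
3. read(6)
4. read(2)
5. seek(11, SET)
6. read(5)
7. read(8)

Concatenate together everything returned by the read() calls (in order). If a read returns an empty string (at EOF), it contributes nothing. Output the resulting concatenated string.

After 1 (read(5)): returned 'L9B3G', offset=5
After 2 (read(4)): returned 'J9PB', offset=9
After 3 (read(6)): returned 'ET8T8V', offset=15
After 4 (read(2)): returned '3T', offset=17
After 5 (seek(11, SET)): offset=11
After 6 (read(5)): returned '8T8V3', offset=16
After 7 (read(8)): returned 'TPH', offset=19

Answer: L9B3GJ9PBET8T8V3T8T8V3TPH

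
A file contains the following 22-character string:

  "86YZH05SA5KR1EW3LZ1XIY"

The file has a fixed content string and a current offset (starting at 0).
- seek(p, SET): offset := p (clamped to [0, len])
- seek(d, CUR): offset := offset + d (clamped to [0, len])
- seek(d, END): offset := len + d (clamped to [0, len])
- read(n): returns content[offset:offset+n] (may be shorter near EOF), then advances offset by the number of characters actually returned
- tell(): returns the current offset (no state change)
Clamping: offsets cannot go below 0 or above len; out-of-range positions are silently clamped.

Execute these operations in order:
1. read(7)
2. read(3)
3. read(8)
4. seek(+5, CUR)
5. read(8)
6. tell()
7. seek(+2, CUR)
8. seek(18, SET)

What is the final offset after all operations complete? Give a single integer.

After 1 (read(7)): returned '86YZH05', offset=7
After 2 (read(3)): returned 'SA5', offset=10
After 3 (read(8)): returned 'KR1EW3LZ', offset=18
After 4 (seek(+5, CUR)): offset=22
After 5 (read(8)): returned '', offset=22
After 6 (tell()): offset=22
After 7 (seek(+2, CUR)): offset=22
After 8 (seek(18, SET)): offset=18

Answer: 18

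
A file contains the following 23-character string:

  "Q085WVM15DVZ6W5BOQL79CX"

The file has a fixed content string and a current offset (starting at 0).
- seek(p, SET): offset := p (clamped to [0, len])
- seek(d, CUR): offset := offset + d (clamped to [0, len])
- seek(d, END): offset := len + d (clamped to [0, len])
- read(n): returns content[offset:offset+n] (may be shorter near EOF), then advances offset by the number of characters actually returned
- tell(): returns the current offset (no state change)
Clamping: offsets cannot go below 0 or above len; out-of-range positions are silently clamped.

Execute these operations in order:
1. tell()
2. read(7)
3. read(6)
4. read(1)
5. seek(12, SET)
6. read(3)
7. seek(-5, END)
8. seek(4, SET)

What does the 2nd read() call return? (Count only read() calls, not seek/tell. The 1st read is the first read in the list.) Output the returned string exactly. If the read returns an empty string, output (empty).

After 1 (tell()): offset=0
After 2 (read(7)): returned 'Q085WVM', offset=7
After 3 (read(6)): returned '15DVZ6', offset=13
After 4 (read(1)): returned 'W', offset=14
After 5 (seek(12, SET)): offset=12
After 6 (read(3)): returned '6W5', offset=15
After 7 (seek(-5, END)): offset=18
After 8 (seek(4, SET)): offset=4

Answer: 15DVZ6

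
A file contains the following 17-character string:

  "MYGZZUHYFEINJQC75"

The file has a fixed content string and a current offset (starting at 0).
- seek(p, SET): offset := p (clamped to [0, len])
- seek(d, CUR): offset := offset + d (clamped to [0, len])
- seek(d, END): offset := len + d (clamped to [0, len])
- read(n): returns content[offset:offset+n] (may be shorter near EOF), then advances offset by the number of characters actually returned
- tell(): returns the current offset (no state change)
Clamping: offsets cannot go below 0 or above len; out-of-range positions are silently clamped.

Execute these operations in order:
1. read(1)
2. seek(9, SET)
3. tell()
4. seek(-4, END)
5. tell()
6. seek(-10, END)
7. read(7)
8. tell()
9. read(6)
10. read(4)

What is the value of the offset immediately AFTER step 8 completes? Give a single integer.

Answer: 14

Derivation:
After 1 (read(1)): returned 'M', offset=1
After 2 (seek(9, SET)): offset=9
After 3 (tell()): offset=9
After 4 (seek(-4, END)): offset=13
After 5 (tell()): offset=13
After 6 (seek(-10, END)): offset=7
After 7 (read(7)): returned 'YFEINJQ', offset=14
After 8 (tell()): offset=14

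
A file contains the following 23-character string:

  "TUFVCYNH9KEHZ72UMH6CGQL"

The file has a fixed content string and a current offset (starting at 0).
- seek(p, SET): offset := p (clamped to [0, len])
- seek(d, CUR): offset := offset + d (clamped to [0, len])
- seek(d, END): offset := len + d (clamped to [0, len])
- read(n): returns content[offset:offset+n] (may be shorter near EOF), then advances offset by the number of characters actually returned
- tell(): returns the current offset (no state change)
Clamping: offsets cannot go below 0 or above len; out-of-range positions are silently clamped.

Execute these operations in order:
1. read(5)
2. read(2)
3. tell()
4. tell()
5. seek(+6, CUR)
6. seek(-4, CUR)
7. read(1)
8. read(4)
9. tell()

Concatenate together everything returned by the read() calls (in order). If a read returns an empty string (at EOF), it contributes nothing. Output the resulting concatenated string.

Answer: TUFVCYNKEHZ7

Derivation:
After 1 (read(5)): returned 'TUFVC', offset=5
After 2 (read(2)): returned 'YN', offset=7
After 3 (tell()): offset=7
After 4 (tell()): offset=7
After 5 (seek(+6, CUR)): offset=13
After 6 (seek(-4, CUR)): offset=9
After 7 (read(1)): returned 'K', offset=10
After 8 (read(4)): returned 'EHZ7', offset=14
After 9 (tell()): offset=14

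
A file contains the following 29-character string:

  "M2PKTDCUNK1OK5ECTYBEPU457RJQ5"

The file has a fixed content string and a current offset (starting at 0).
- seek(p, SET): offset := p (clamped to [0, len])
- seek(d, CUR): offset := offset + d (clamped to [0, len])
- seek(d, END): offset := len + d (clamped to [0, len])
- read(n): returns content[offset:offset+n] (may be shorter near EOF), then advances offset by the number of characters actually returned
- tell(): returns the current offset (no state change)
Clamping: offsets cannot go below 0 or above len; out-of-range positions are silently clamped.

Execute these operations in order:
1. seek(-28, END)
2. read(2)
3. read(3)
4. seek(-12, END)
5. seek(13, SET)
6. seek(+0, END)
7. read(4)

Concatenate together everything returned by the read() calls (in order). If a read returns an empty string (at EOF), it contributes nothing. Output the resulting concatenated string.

Answer: 2PKTD

Derivation:
After 1 (seek(-28, END)): offset=1
After 2 (read(2)): returned '2P', offset=3
After 3 (read(3)): returned 'KTD', offset=6
After 4 (seek(-12, END)): offset=17
After 5 (seek(13, SET)): offset=13
After 6 (seek(+0, END)): offset=29
After 7 (read(4)): returned '', offset=29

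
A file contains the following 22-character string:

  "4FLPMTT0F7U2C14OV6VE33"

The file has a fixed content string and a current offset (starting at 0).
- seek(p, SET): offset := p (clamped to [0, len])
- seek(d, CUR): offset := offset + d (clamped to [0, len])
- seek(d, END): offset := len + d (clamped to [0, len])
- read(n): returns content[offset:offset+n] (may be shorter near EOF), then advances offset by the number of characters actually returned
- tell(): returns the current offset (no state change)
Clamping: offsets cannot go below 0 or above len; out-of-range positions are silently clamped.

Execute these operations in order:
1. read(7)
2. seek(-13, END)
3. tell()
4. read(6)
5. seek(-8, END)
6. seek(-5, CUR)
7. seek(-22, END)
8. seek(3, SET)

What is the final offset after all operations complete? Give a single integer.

Answer: 3

Derivation:
After 1 (read(7)): returned '4FLPMTT', offset=7
After 2 (seek(-13, END)): offset=9
After 3 (tell()): offset=9
After 4 (read(6)): returned '7U2C14', offset=15
After 5 (seek(-8, END)): offset=14
After 6 (seek(-5, CUR)): offset=9
After 7 (seek(-22, END)): offset=0
After 8 (seek(3, SET)): offset=3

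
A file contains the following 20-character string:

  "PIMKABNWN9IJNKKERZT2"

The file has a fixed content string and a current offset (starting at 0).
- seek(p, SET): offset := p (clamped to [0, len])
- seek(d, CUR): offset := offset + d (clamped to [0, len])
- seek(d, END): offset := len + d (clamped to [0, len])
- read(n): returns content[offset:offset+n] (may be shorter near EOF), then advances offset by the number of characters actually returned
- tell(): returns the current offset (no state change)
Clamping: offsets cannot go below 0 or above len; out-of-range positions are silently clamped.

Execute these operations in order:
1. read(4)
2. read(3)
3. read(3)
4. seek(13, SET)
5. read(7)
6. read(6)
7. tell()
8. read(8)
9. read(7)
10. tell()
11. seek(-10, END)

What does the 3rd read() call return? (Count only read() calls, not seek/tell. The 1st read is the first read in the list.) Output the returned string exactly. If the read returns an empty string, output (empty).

Answer: WN9

Derivation:
After 1 (read(4)): returned 'PIMK', offset=4
After 2 (read(3)): returned 'ABN', offset=7
After 3 (read(3)): returned 'WN9', offset=10
After 4 (seek(13, SET)): offset=13
After 5 (read(7)): returned 'KKERZT2', offset=20
After 6 (read(6)): returned '', offset=20
After 7 (tell()): offset=20
After 8 (read(8)): returned '', offset=20
After 9 (read(7)): returned '', offset=20
After 10 (tell()): offset=20
After 11 (seek(-10, END)): offset=10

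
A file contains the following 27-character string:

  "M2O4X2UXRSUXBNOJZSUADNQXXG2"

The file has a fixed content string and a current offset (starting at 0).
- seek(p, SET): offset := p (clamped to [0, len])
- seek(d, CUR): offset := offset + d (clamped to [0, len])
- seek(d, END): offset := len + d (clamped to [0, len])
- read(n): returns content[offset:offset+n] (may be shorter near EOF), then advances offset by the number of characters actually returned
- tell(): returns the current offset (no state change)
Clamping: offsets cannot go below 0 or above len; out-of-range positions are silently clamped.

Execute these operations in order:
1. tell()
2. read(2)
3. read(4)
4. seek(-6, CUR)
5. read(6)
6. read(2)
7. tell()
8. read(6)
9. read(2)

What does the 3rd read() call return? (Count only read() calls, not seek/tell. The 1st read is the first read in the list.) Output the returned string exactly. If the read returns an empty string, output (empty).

Answer: M2O4X2

Derivation:
After 1 (tell()): offset=0
After 2 (read(2)): returned 'M2', offset=2
After 3 (read(4)): returned 'O4X2', offset=6
After 4 (seek(-6, CUR)): offset=0
After 5 (read(6)): returned 'M2O4X2', offset=6
After 6 (read(2)): returned 'UX', offset=8
After 7 (tell()): offset=8
After 8 (read(6)): returned 'RSUXBN', offset=14
After 9 (read(2)): returned 'OJ', offset=16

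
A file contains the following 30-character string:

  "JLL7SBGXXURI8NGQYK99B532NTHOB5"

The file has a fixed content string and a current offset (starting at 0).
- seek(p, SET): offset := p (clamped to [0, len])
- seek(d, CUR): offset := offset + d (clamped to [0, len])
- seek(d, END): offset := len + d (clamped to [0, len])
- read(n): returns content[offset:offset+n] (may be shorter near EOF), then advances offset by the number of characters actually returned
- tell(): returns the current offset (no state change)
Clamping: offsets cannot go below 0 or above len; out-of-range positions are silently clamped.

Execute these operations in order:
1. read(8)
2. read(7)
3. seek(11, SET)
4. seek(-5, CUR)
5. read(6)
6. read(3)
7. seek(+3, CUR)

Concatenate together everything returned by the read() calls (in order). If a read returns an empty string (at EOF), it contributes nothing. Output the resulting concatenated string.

After 1 (read(8)): returned 'JLL7SBGX', offset=8
After 2 (read(7)): returned 'XURI8NG', offset=15
After 3 (seek(11, SET)): offset=11
After 4 (seek(-5, CUR)): offset=6
After 5 (read(6)): returned 'GXXURI', offset=12
After 6 (read(3)): returned '8NG', offset=15
After 7 (seek(+3, CUR)): offset=18

Answer: JLL7SBGXXURI8NGGXXURI8NG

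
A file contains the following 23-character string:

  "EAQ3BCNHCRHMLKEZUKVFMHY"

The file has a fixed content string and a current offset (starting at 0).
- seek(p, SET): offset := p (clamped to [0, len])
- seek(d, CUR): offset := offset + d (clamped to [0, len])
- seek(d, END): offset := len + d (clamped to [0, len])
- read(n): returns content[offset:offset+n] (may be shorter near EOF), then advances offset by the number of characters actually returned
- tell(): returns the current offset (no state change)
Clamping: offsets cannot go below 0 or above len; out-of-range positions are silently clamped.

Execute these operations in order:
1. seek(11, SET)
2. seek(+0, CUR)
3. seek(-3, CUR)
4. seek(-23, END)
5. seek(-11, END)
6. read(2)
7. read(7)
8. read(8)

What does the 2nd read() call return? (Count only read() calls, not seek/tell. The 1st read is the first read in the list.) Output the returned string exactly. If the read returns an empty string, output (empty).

After 1 (seek(11, SET)): offset=11
After 2 (seek(+0, CUR)): offset=11
After 3 (seek(-3, CUR)): offset=8
After 4 (seek(-23, END)): offset=0
After 5 (seek(-11, END)): offset=12
After 6 (read(2)): returned 'LK', offset=14
After 7 (read(7)): returned 'EZUKVFM', offset=21
After 8 (read(8)): returned 'HY', offset=23

Answer: EZUKVFM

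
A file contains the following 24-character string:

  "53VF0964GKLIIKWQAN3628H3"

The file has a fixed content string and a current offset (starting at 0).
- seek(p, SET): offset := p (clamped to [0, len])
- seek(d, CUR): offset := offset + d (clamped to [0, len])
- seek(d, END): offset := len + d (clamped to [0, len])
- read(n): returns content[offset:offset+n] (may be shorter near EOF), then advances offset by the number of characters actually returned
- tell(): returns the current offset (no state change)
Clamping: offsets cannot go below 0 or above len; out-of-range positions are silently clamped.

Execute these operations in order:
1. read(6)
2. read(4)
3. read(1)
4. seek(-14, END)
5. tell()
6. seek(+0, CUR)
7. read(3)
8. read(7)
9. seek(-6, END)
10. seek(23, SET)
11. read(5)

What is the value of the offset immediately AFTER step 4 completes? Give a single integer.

Answer: 10

Derivation:
After 1 (read(6)): returned '53VF09', offset=6
After 2 (read(4)): returned '64GK', offset=10
After 3 (read(1)): returned 'L', offset=11
After 4 (seek(-14, END)): offset=10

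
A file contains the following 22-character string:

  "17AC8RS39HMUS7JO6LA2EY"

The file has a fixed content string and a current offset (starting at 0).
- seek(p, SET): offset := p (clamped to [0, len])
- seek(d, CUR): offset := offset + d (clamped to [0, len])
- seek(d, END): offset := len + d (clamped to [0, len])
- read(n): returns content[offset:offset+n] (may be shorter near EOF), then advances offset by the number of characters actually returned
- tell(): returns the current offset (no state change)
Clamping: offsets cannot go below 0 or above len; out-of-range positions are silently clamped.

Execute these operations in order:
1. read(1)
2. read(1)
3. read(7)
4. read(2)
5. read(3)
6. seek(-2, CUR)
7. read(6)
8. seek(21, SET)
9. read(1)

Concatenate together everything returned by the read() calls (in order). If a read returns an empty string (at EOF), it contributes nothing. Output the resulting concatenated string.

Answer: 17AC8RS39HMUS7S7JO6LY

Derivation:
After 1 (read(1)): returned '1', offset=1
After 2 (read(1)): returned '7', offset=2
After 3 (read(7)): returned 'AC8RS39', offset=9
After 4 (read(2)): returned 'HM', offset=11
After 5 (read(3)): returned 'US7', offset=14
After 6 (seek(-2, CUR)): offset=12
After 7 (read(6)): returned 'S7JO6L', offset=18
After 8 (seek(21, SET)): offset=21
After 9 (read(1)): returned 'Y', offset=22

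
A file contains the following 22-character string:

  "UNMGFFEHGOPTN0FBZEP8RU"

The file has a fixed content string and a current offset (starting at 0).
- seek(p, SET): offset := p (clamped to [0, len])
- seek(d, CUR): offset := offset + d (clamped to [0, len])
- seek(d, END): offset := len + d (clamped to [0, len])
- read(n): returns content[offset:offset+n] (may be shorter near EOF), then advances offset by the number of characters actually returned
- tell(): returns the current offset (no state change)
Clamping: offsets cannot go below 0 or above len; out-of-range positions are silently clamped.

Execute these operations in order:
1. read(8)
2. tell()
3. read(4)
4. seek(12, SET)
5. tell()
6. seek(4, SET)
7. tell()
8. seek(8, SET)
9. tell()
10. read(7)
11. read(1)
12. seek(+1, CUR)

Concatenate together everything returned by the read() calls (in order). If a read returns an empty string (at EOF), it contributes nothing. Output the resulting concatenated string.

After 1 (read(8)): returned 'UNMGFFEH', offset=8
After 2 (tell()): offset=8
After 3 (read(4)): returned 'GOPT', offset=12
After 4 (seek(12, SET)): offset=12
After 5 (tell()): offset=12
After 6 (seek(4, SET)): offset=4
After 7 (tell()): offset=4
After 8 (seek(8, SET)): offset=8
After 9 (tell()): offset=8
After 10 (read(7)): returned 'GOPTN0F', offset=15
After 11 (read(1)): returned 'B', offset=16
After 12 (seek(+1, CUR)): offset=17

Answer: UNMGFFEHGOPTGOPTN0FB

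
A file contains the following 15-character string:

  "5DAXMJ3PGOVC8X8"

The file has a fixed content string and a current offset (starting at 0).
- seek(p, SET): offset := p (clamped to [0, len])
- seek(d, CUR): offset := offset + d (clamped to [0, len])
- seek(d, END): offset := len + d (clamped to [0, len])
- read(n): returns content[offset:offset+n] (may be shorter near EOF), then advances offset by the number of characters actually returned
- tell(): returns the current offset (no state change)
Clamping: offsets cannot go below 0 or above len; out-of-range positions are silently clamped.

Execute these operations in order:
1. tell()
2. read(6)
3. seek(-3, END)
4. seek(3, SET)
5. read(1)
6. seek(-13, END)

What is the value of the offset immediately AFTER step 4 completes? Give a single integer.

After 1 (tell()): offset=0
After 2 (read(6)): returned '5DAXMJ', offset=6
After 3 (seek(-3, END)): offset=12
After 4 (seek(3, SET)): offset=3

Answer: 3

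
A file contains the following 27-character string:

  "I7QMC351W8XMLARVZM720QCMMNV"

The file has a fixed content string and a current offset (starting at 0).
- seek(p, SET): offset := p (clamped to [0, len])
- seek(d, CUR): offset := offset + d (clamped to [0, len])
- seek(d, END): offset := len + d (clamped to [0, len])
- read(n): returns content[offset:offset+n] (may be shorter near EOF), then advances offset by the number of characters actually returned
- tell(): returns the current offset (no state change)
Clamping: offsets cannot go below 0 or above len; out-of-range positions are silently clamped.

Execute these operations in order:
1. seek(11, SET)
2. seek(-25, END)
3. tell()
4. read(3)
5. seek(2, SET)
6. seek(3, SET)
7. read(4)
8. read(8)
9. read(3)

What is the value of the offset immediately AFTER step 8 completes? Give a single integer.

Answer: 15

Derivation:
After 1 (seek(11, SET)): offset=11
After 2 (seek(-25, END)): offset=2
After 3 (tell()): offset=2
After 4 (read(3)): returned 'QMC', offset=5
After 5 (seek(2, SET)): offset=2
After 6 (seek(3, SET)): offset=3
After 7 (read(4)): returned 'MC35', offset=7
After 8 (read(8)): returned '1W8XMLAR', offset=15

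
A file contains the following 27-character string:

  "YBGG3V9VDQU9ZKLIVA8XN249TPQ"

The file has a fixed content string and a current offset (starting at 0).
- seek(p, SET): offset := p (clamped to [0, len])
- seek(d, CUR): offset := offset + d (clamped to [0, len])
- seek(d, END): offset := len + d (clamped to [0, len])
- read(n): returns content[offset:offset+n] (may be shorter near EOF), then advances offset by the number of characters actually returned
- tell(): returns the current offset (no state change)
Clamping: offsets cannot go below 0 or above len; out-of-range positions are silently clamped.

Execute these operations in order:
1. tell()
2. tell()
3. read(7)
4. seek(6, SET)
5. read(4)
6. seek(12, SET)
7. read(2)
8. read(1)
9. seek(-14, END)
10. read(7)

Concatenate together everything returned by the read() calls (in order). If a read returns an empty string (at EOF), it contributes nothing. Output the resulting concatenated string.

After 1 (tell()): offset=0
After 2 (tell()): offset=0
After 3 (read(7)): returned 'YBGG3V9', offset=7
After 4 (seek(6, SET)): offset=6
After 5 (read(4)): returned '9VDQ', offset=10
After 6 (seek(12, SET)): offset=12
After 7 (read(2)): returned 'ZK', offset=14
After 8 (read(1)): returned 'L', offset=15
After 9 (seek(-14, END)): offset=13
After 10 (read(7)): returned 'KLIVA8X', offset=20

Answer: YBGG3V99VDQZKLKLIVA8X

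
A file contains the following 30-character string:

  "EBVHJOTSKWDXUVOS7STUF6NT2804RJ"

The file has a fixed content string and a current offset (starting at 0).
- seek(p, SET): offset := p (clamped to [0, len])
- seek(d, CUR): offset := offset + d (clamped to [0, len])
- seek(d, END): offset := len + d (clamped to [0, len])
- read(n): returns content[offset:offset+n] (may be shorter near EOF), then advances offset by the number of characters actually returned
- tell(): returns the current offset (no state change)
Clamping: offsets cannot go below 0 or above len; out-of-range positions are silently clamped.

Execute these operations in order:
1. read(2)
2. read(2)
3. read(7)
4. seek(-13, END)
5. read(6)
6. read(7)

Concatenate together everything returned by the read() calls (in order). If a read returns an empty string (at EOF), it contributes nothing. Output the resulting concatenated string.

After 1 (read(2)): returned 'EB', offset=2
After 2 (read(2)): returned 'VH', offset=4
After 3 (read(7)): returned 'JOTSKWD', offset=11
After 4 (seek(-13, END)): offset=17
After 5 (read(6)): returned 'STUF6N', offset=23
After 6 (read(7)): returned 'T2804RJ', offset=30

Answer: EBVHJOTSKWDSTUF6NT2804RJ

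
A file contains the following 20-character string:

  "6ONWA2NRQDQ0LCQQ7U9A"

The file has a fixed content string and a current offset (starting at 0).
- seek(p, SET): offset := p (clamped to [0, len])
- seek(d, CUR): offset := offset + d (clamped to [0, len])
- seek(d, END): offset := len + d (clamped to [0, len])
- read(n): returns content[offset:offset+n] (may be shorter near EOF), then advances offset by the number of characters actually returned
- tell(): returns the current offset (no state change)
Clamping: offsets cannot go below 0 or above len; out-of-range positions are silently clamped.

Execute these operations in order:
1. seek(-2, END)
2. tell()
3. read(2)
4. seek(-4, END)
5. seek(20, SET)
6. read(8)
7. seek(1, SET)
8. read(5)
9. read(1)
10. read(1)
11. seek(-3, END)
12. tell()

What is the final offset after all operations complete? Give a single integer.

Answer: 17

Derivation:
After 1 (seek(-2, END)): offset=18
After 2 (tell()): offset=18
After 3 (read(2)): returned '9A', offset=20
After 4 (seek(-4, END)): offset=16
After 5 (seek(20, SET)): offset=20
After 6 (read(8)): returned '', offset=20
After 7 (seek(1, SET)): offset=1
After 8 (read(5)): returned 'ONWA2', offset=6
After 9 (read(1)): returned 'N', offset=7
After 10 (read(1)): returned 'R', offset=8
After 11 (seek(-3, END)): offset=17
After 12 (tell()): offset=17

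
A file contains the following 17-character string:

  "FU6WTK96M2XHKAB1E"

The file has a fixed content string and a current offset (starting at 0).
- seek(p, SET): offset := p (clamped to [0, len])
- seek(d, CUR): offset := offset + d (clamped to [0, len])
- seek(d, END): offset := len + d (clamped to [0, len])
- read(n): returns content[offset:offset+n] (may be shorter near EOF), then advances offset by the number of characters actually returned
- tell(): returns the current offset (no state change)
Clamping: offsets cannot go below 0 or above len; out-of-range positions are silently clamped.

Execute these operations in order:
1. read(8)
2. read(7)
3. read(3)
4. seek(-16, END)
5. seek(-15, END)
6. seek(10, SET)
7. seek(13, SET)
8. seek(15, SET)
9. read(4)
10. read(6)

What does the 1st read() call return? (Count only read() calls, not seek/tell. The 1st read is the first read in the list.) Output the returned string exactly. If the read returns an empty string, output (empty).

Answer: FU6WTK96

Derivation:
After 1 (read(8)): returned 'FU6WTK96', offset=8
After 2 (read(7)): returned 'M2XHKAB', offset=15
After 3 (read(3)): returned '1E', offset=17
After 4 (seek(-16, END)): offset=1
After 5 (seek(-15, END)): offset=2
After 6 (seek(10, SET)): offset=10
After 7 (seek(13, SET)): offset=13
After 8 (seek(15, SET)): offset=15
After 9 (read(4)): returned '1E', offset=17
After 10 (read(6)): returned '', offset=17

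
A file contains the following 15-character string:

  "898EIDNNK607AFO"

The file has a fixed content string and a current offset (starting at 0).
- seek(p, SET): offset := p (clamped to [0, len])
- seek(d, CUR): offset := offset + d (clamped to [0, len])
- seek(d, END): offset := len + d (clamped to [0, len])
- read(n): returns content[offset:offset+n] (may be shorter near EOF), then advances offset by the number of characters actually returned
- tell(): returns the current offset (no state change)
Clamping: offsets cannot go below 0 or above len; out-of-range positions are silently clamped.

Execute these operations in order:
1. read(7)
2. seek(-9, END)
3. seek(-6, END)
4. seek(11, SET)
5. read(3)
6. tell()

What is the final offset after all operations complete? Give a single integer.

After 1 (read(7)): returned '898EIDN', offset=7
After 2 (seek(-9, END)): offset=6
After 3 (seek(-6, END)): offset=9
After 4 (seek(11, SET)): offset=11
After 5 (read(3)): returned '7AF', offset=14
After 6 (tell()): offset=14

Answer: 14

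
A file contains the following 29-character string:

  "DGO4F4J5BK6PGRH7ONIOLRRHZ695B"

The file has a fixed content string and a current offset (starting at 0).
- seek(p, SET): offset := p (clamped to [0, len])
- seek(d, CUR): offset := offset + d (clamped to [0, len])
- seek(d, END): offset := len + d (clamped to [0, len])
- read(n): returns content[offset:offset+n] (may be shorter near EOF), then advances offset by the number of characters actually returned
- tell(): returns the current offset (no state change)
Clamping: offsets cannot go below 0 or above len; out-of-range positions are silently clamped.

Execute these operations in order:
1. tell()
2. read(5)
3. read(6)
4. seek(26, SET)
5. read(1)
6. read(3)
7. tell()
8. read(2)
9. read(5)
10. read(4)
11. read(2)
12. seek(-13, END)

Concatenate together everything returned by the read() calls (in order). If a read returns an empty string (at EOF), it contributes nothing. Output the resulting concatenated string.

After 1 (tell()): offset=0
After 2 (read(5)): returned 'DGO4F', offset=5
After 3 (read(6)): returned '4J5BK6', offset=11
After 4 (seek(26, SET)): offset=26
After 5 (read(1)): returned '9', offset=27
After 6 (read(3)): returned '5B', offset=29
After 7 (tell()): offset=29
After 8 (read(2)): returned '', offset=29
After 9 (read(5)): returned '', offset=29
After 10 (read(4)): returned '', offset=29
After 11 (read(2)): returned '', offset=29
After 12 (seek(-13, END)): offset=16

Answer: DGO4F4J5BK695B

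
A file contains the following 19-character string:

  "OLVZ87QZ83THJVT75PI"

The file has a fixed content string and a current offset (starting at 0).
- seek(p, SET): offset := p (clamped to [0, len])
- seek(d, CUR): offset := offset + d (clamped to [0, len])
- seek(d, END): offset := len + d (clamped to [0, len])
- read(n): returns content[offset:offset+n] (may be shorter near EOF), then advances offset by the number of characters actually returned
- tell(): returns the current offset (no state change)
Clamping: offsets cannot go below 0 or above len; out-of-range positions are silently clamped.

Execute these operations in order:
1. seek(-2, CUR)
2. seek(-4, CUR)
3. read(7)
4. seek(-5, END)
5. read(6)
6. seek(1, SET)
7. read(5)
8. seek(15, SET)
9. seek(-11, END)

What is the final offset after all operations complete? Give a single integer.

After 1 (seek(-2, CUR)): offset=0
After 2 (seek(-4, CUR)): offset=0
After 3 (read(7)): returned 'OLVZ87Q', offset=7
After 4 (seek(-5, END)): offset=14
After 5 (read(6)): returned 'T75PI', offset=19
After 6 (seek(1, SET)): offset=1
After 7 (read(5)): returned 'LVZ87', offset=6
After 8 (seek(15, SET)): offset=15
After 9 (seek(-11, END)): offset=8

Answer: 8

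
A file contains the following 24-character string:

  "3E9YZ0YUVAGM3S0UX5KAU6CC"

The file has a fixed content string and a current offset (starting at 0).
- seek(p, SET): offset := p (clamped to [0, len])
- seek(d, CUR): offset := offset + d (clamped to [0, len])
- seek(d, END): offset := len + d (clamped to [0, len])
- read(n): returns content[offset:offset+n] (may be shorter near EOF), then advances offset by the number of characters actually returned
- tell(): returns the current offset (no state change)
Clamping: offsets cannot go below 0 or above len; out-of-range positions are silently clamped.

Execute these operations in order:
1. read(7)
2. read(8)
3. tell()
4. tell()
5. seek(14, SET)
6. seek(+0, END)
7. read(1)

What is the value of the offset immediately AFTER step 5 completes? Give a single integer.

Answer: 14

Derivation:
After 1 (read(7)): returned '3E9YZ0Y', offset=7
After 2 (read(8)): returned 'UVAGM3S0', offset=15
After 3 (tell()): offset=15
After 4 (tell()): offset=15
After 5 (seek(14, SET)): offset=14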